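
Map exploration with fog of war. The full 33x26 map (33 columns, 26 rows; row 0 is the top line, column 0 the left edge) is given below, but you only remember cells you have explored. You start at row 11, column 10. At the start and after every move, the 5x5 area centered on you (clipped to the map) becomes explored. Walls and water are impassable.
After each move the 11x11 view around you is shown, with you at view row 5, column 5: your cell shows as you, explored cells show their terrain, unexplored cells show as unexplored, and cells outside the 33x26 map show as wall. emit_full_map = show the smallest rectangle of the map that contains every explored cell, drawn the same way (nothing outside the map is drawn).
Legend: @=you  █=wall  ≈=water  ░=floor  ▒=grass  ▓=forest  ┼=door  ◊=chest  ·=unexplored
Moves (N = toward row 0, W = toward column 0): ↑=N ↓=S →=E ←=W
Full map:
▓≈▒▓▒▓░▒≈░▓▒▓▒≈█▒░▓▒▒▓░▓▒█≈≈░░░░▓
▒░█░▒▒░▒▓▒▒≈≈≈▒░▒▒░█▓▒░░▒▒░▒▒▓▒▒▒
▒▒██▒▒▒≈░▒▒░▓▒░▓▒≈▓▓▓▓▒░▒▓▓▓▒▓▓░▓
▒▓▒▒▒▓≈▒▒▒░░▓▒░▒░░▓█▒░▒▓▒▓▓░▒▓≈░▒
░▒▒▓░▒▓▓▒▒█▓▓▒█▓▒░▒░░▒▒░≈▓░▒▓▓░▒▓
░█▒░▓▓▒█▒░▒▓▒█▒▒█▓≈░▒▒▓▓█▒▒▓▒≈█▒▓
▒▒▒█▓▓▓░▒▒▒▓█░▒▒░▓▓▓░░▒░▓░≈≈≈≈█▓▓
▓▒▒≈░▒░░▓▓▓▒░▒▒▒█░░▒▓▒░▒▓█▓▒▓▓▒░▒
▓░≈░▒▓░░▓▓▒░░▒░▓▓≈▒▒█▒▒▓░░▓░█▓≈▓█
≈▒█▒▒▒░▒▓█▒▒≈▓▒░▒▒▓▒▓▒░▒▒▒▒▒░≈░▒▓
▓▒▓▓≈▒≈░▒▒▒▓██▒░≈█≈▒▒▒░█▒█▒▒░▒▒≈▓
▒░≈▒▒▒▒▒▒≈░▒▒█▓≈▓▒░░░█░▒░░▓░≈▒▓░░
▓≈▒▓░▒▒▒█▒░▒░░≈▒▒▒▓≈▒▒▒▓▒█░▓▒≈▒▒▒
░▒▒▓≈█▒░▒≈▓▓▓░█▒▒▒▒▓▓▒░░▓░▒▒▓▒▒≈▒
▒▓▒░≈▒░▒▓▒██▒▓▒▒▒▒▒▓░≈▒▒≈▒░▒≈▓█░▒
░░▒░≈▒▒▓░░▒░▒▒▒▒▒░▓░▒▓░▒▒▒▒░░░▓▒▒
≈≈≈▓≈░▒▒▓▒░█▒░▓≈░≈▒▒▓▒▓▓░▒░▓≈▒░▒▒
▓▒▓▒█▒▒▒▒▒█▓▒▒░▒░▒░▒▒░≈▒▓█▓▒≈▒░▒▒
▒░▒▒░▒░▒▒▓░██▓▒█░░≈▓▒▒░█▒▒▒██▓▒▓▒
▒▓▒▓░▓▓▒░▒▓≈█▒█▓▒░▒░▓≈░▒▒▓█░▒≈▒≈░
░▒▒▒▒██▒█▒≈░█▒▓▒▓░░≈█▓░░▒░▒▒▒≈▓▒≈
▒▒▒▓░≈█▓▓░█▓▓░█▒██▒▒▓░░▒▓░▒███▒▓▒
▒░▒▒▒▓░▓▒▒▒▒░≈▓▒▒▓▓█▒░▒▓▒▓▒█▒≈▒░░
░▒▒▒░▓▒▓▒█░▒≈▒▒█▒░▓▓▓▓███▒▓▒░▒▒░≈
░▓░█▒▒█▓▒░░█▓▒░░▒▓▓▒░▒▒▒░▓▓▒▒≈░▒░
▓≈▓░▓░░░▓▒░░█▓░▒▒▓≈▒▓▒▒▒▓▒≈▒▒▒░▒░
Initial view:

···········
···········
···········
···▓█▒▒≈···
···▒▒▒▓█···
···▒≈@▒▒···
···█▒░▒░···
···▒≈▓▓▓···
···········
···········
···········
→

···········
···········
···········
··▓█▒▒≈▓···
··▒▒▒▓██···
··▒≈░@▒█···
··█▒░▒░░···
··▒≈▓▓▓░···
···········
···········
···········

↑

···········
···········
···········
···▓▒░░▒···
··▓█▒▒≈▓···
··▒▒▒@██···
··▒≈░▒▒█···
··█▒░▒░░···
··▒≈▓▓▓░···
···········
···········

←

···········
···········
···········
···▓▓▒░░▒··
···▓█▒▒≈▓··
···▒▒@▓██··
···▒≈░▒▒█··
···█▒░▒░░··
···▒≈▓▓▓░··
···········
···········

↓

···········
···········
···▓▓▒░░▒··
···▓█▒▒≈▓··
···▒▒▒▓██··
···▒≈@▒▒█··
···█▒░▒░░··
···▒≈▓▓▓░··
···········
···········
···········

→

···········
···········
··▓▓▒░░▒···
··▓█▒▒≈▓···
··▒▒▒▓██···
··▒≈░@▒█···
··█▒░▒░░···
··▒≈▓▓▓░···
···········
···········
···········

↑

···········
···········
···········
··▓▓▒░░▒···
··▓█▒▒≈▓···
··▒▒▒@██···
··▒≈░▒▒█···
··█▒░▒░░···
··▒≈▓▓▓░···
···········
···········

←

···········
···········
···········
···▓▓▒░░▒··
···▓█▒▒≈▓··
···▒▒@▓██··
···▒≈░▒▒█··
···█▒░▒░░··
···▒≈▓▓▓░··
···········
···········

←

···········
···········
···········
···░▓▓▒░░▒·
···▒▓█▒▒≈▓·
···░▒@▒▓██·
···▒▒≈░▒▒█·
···▒█▒░▒░░·
····▒≈▓▓▓░·
···········
···········

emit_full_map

░▓▓▒░░▒
▒▓█▒▒≈▓
░▒@▒▓██
▒▒≈░▒▒█
▒█▒░▒░░
·▒≈▓▓▓░

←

···········
···········
···········
···░░▓▓▒░░▒
···░▒▓█▒▒≈▓
···≈░@▒▒▓██
···▒▒▒≈░▒▒█
···▒▒█▒░▒░░
·····▒≈▓▓▓░
···········
···········

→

···········
···········
···········
··░░▓▓▒░░▒·
··░▒▓█▒▒≈▓·
··≈░▒@▒▓██·
··▒▒▒≈░▒▒█·
··▒▒█▒░▒░░·
····▒≈▓▓▓░·
···········
···········

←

···········
···········
···········
···░░▓▓▒░░▒
···░▒▓█▒▒≈▓
···≈░@▒▒▓██
···▒▒▒≈░▒▒█
···▒▒█▒░▒░░
·····▒≈▓▓▓░
···········
···········

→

···········
···········
···········
··░░▓▓▒░░▒·
··░▒▓█▒▒≈▓·
··≈░▒@▒▓██·
··▒▒▒≈░▒▒█·
··▒▒█▒░▒░░·
····▒≈▓▓▓░·
···········
···········


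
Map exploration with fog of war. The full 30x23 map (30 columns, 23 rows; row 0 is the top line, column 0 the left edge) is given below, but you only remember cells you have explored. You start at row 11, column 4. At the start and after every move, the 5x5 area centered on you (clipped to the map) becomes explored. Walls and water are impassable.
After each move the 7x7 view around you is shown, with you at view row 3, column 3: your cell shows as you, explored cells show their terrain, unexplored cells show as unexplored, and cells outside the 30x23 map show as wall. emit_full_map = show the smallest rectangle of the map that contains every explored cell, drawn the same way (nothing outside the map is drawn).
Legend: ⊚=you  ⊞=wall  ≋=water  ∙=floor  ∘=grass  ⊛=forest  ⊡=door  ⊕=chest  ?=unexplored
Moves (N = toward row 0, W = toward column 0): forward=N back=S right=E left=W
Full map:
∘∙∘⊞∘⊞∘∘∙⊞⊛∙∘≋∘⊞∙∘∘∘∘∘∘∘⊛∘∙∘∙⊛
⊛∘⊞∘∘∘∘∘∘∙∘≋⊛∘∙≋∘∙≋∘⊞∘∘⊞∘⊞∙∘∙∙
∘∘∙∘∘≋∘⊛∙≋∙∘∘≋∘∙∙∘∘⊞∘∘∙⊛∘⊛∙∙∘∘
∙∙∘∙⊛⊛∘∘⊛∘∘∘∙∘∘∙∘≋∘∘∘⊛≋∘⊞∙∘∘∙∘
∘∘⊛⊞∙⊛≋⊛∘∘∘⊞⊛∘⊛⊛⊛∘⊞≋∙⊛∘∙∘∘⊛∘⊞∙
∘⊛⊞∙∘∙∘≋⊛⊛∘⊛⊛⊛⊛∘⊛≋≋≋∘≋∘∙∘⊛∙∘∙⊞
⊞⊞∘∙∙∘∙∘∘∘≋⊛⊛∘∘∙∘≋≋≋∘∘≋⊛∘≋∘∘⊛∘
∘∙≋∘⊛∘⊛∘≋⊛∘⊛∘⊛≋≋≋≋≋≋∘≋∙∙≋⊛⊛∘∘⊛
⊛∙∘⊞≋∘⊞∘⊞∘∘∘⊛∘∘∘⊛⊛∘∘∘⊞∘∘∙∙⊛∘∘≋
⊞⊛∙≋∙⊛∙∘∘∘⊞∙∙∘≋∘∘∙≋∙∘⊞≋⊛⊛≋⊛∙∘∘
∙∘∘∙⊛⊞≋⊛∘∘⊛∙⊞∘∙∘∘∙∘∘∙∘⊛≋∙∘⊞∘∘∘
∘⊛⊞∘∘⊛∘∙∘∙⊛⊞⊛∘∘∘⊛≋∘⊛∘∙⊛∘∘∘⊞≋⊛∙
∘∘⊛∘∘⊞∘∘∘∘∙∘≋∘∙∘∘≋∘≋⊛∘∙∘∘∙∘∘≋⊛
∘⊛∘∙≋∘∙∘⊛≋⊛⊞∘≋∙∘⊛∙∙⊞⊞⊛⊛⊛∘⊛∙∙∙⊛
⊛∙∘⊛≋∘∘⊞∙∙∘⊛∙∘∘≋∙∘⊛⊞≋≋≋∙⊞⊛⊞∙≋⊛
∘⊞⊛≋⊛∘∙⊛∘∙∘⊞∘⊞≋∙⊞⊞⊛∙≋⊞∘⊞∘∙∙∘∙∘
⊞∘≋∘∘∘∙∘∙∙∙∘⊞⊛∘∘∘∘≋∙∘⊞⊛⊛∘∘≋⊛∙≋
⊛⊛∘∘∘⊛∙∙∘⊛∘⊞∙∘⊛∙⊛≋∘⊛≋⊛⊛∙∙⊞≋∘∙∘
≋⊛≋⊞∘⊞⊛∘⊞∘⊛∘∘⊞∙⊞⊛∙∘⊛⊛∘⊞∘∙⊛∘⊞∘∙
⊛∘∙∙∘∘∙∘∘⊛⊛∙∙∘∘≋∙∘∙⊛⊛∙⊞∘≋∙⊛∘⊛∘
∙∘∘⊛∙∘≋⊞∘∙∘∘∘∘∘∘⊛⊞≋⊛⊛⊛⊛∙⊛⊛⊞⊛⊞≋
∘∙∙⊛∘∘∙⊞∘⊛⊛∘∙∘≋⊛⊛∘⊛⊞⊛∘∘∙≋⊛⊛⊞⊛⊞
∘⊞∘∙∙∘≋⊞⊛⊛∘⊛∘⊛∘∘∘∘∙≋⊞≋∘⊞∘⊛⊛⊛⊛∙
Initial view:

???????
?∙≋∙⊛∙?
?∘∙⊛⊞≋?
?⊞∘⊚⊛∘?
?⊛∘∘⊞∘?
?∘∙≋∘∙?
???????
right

???????
∙≋∙⊛∙∘?
∘∙⊛⊞≋⊛?
⊞∘∘⊚∘∙?
⊛∘∘⊞∘∘?
∘∙≋∘∙∘?
???????

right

???????
≋∙⊛∙∘∘?
∙⊛⊞≋⊛∘?
∘∘⊛⊚∙∘?
∘∘⊞∘∘∘?
∙≋∘∙∘⊛?
???????

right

???????
∙⊛∙∘∘∘?
⊛⊞≋⊛∘∘?
∘⊛∘⊚∘∙?
∘⊞∘∘∘∘?
≋∘∙∘⊛≋?
???????

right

???????
⊛∙∘∘∘⊞?
⊞≋⊛∘∘⊛?
⊛∘∙⊚∙⊛?
⊞∘∘∘∘∙?
∘∙∘⊛≋⊛?
???????

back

⊛∙∘∘∘⊞?
⊞≋⊛∘∘⊛?
⊛∘∙∘∙⊛?
⊞∘∘⊚∘∙?
∘∙∘⊛≋⊛?
?∘⊞∙∙∘?
???????

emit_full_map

∙≋∙⊛∙∘∘∘⊞
∘∙⊛⊞≋⊛∘∘⊛
⊞∘∘⊛∘∙∘∙⊛
⊛∘∘⊞∘∘⊚∘∙
∘∙≋∘∙∘⊛≋⊛
????∘⊞∙∙∘

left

∙⊛∙∘∘∘⊞
⊛⊞≋⊛∘∘⊛
∘⊛∘∙∘∙⊛
∘⊞∘⊚∘∘∙
≋∘∙∘⊛≋⊛
?∘∘⊞∙∙∘
???????

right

⊛∙∘∘∘⊞?
⊞≋⊛∘∘⊛?
⊛∘∙∘∙⊛?
⊞∘∘⊚∘∙?
∘∙∘⊛≋⊛?
∘∘⊞∙∙∘?
???????

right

∙∘∘∘⊞??
≋⊛∘∘⊛∙?
∘∙∘∙⊛⊞?
∘∘∘⊚∙∘?
∙∘⊛≋⊛⊞?
∘⊞∙∙∘⊛?
???????

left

⊛∙∘∘∘⊞?
⊞≋⊛∘∘⊛∙
⊛∘∙∘∙⊛⊞
⊞∘∘⊚∘∙∘
∘∙∘⊛≋⊛⊞
∘∘⊞∙∙∘⊛
???????

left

∙⊛∙∘∘∘⊞
⊛⊞≋⊛∘∘⊛
∘⊛∘∙∘∙⊛
∘⊞∘⊚∘∘∙
≋∘∙∘⊛≋⊛
?∘∘⊞∙∙∘
???????

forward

???????
∙⊛∙∘∘∘⊞
⊛⊞≋⊛∘∘⊛
∘⊛∘⊚∘∙⊛
∘⊞∘∘∘∘∙
≋∘∙∘⊛≋⊛
?∘∘⊞∙∙∘

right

???????
⊛∙∘∘∘⊞?
⊞≋⊛∘∘⊛∙
⊛∘∙⊚∙⊛⊞
⊞∘∘∘∘∙∘
∘∙∘⊛≋⊛⊞
∘∘⊞∙∙∘⊛

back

⊛∙∘∘∘⊞?
⊞≋⊛∘∘⊛∙
⊛∘∙∘∙⊛⊞
⊞∘∘⊚∘∙∘
∘∙∘⊛≋⊛⊞
∘∘⊞∙∙∘⊛
???????

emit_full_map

∙≋∙⊛∙∘∘∘⊞?
∘∙⊛⊞≋⊛∘∘⊛∙
⊞∘∘⊛∘∙∘∙⊛⊞
⊛∘∘⊞∘∘⊚∘∙∘
∘∙≋∘∙∘⊛≋⊛⊞
???∘∘⊞∙∙∘⊛


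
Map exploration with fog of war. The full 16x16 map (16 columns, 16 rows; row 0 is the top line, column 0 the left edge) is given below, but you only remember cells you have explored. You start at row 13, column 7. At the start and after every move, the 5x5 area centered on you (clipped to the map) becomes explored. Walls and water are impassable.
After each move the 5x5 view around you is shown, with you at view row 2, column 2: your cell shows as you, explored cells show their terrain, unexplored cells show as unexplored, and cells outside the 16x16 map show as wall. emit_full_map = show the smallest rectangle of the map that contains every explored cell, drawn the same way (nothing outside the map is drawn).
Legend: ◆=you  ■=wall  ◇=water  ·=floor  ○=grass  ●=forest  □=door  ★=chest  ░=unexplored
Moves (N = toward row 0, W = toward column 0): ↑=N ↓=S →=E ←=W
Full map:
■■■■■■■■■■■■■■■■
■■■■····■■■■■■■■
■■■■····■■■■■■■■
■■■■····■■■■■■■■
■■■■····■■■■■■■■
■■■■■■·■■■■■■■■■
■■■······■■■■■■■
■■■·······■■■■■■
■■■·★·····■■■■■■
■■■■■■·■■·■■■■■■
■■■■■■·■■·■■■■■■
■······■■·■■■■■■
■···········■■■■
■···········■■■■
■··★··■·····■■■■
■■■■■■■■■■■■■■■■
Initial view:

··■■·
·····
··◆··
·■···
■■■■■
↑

■·■■·
··■■·
··◆··
·····
·■···

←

■■·■■
···■■
··◆··
·····
··■··

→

■·■■·
··■■·
··◆··
·····
·■···

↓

··■■·
·····
··◆··
·■···
■■■■■

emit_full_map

■■·■■·
···■■·
······
···◆··
··■···
░■■■■■

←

···■■
·····
··◆··
··■··
■■■■■

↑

■■·■■
···■■
··◆··
·····
··■··

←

■■■·■
····■
··◆··
·····
★··■·

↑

■■■·■
■■■·■
··◆·■
·····
·····

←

■■■■·
■■■■·
··◆··
·····
·····

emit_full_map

■■■■·■░░
■■■■·■■·
··◆··■■·
········
········
░★··■···
░░■■■■■■

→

■■■·■
■■■·■
··◆·■
·····
·····

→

■■·■■
■■·■■
··◆■■
·····
·····

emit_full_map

■■■■·■■░
■■■■·■■·
····◆■■·
········
········
░★··■···
░░■■■■■■


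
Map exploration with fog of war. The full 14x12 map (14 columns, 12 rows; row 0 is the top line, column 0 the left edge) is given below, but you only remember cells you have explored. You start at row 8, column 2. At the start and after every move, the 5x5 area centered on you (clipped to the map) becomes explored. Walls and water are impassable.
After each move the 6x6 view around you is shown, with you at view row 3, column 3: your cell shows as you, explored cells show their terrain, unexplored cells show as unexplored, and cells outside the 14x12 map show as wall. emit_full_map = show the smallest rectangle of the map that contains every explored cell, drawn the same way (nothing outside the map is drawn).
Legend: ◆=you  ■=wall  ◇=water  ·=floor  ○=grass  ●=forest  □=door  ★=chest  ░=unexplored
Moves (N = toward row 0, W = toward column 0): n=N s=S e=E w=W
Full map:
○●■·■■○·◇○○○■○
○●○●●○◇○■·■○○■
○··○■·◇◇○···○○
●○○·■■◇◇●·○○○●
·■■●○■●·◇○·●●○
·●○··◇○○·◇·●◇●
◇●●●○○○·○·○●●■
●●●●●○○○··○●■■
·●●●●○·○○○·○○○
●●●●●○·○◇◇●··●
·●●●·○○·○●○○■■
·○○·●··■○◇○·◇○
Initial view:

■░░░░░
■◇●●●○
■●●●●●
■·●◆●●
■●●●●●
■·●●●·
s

■◇●●●○
■●●●●●
■·●●●●
■●●◆●●
■·●●●·
■·○○·●

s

■●●●●●
■·●●●●
■●●●●●
■·●◆●·
■·○○·●
■■■■■■

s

■·●●●●
■●●●●●
■·●●●·
■·○◆·●
■■■■■■
■■■■■■

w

■■·●●●
■■●●●●
■■·●●●
■■·◆○·
■■■■■■
■■■■■■

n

■■●●●●
■■·●●●
■■●●●●
■■·◆●●
■■·○○·
■■■■■■

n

■■◇●●●
■■●●●●
■■·●●●
■■●◆●●
■■·●●●
■■·○○·

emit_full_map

◇●●●○
●●●●●
·●●●●
●◆●●●
·●●●·
·○○·●

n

■■░░░░
■■◇●●●
■■●●●●
■■·◆●●
■■●●●●
■■·●●●

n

■■░░░░
■■·●○·
■■◇●●●
■■●◆●●
■■·●●●
■■●●●●

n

■■░░░░
■■·■■●
■■·●○·
■■◇◆●●
■■●●●●
■■·●●●

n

■■░░░░
■■●○○·
■■·■■●
■■·◆○·
■■◇●●●
■■●●●●

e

■░░░░░
■●○○·■
■·■■●○
■·●◆··
■◇●●●○
■●●●●●

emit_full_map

●○○·■
·■■●○
·●◆··
◇●●●○
●●●●●
·●●●●
●●●●●
·●●●·
·○○·●

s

■●○○·■
■·■■●○
■·●○··
■◇●◆●○
■●●●●●
■·●●●●

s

■·■■●○
■·●○··
■◇●●●○
■●●◆●●
■·●●●●
■●●●●●

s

■·●○··
■◇●●●○
■●●●●●
■·●◆●●
■●●●●●
■·●●●·

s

■◇●●●○
■●●●●●
■·●●●●
■●●◆●●
■·●●●·
■·○○·●

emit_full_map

●○○·■
·■■●○
·●○··
◇●●●○
●●●●●
·●●●●
●●◆●●
·●●●·
·○○·●


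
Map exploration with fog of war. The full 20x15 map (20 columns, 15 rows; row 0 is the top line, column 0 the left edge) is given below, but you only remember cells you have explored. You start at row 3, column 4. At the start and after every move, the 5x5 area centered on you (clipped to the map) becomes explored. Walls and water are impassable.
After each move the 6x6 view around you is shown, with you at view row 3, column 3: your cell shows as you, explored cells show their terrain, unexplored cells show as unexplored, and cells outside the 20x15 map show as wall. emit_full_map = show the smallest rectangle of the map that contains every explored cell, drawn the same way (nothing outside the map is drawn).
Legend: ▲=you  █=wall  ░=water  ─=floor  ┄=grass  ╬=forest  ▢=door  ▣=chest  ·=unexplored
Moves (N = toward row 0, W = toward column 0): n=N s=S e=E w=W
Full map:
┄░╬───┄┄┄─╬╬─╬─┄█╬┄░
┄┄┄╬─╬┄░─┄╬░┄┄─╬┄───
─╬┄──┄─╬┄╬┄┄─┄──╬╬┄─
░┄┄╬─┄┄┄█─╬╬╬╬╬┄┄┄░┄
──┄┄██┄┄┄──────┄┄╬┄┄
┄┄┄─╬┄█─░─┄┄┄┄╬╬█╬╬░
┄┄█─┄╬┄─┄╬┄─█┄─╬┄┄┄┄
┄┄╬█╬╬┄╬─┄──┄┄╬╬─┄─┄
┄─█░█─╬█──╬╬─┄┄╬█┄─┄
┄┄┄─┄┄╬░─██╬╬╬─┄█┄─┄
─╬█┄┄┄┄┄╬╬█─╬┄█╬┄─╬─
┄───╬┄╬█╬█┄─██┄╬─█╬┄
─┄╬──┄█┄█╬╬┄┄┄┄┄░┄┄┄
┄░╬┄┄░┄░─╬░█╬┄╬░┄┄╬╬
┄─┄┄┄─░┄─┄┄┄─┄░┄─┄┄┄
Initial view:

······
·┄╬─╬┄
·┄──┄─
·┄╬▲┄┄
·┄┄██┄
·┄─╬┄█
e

······
┄╬─╬┄░
┄──┄─╬
┄╬─▲┄┄
┄┄██┄┄
┄─╬┄█─

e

······
╬─╬┄░─
──┄─╬┄
╬─┄▲┄█
┄██┄┄┄
─╬┄█─░

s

╬─╬┄░─
──┄─╬┄
╬─┄┄┄█
┄██▲┄┄
─╬┄█─░
·┄╬┄─┄

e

─╬┄░─·
─┄─╬┄╬
─┄┄┄█─
██┄▲┄─
╬┄█─░─
┄╬┄─┄╬

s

─┄─╬┄╬
─┄┄┄█─
██┄┄┄─
╬┄█▲░─
┄╬┄─┄╬
·╬┄╬─┄

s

─┄┄┄█─
██┄┄┄─
╬┄█─░─
┄╬┄▲┄╬
·╬┄╬─┄
·─╬█──

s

██┄┄┄─
╬┄█─░─
┄╬┄─┄╬
·╬┄▲─┄
·─╬█──
·┄╬░─█

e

█┄┄┄─·
┄█─░─┄
╬┄─┄╬┄
╬┄╬▲┄─
─╬█──╬
┄╬░─██

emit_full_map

┄╬─╬┄░─··
┄──┄─╬┄╬·
┄╬─┄┄┄█─·
┄┄██┄┄┄─·
┄─╬┄█─░─┄
··┄╬┄─┄╬┄
···╬┄╬▲┄─
···─╬█──╬
···┄╬░─██

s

┄█─░─┄
╬┄─┄╬┄
╬┄╬─┄─
─╬█▲─╬
┄╬░─██
·┄┄╬╬█

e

█─░─┄·
┄─┄╬┄─
┄╬─┄──
╬█─▲╬╬
╬░─██╬
┄┄╬╬█─

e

─░─┄··
─┄╬┄─█
╬─┄──┄
█──▲╬─
░─██╬╬
┄╬╬█─╬

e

░─┄···
┄╬┄─█┄
─┄──┄┄
──╬▲─┄
─██╬╬╬
╬╬█─╬┄

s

┄╬┄─█┄
─┄──┄┄
──╬╬─┄
─██▲╬╬
╬╬█─╬┄
·█┄─██

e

╬┄─█┄·
┄──┄┄╬
─╬╬─┄┄
██╬▲╬─
╬█─╬┄█
█┄─██┄

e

┄─█┄··
──┄┄╬╬
╬╬─┄┄╬
█╬╬▲─┄
█─╬┄█╬
┄─██┄╬

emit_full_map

┄╬─╬┄░─·······
┄──┄─╬┄╬······
┄╬─┄┄┄█─······
┄┄██┄┄┄─······
┄─╬┄█─░─┄·····
··┄╬┄─┄╬┄─█┄··
···╬┄╬─┄──┄┄╬╬
···─╬█──╬╬─┄┄╬
···┄╬░─██╬╬▲─┄
····┄┄╬╬█─╬┄█╬
·······█┄─██┄╬

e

─█┄···
─┄┄╬╬─
╬─┄┄╬█
╬╬╬▲┄█
─╬┄█╬┄
─██┄╬─

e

█┄····
┄┄╬╬─┄
─┄┄╬█┄
╬╬─▲█┄
╬┄█╬┄─
██┄╬─█

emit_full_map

┄╬─╬┄░─·········
┄──┄─╬┄╬········
┄╬─┄┄┄█─········
┄┄██┄┄┄─········
┄─╬┄█─░─┄·······
··┄╬┄─┄╬┄─█┄····
···╬┄╬─┄──┄┄╬╬─┄
···─╬█──╬╬─┄┄╬█┄
···┄╬░─██╬╬╬─▲█┄
····┄┄╬╬█─╬┄█╬┄─
·······█┄─██┄╬─█


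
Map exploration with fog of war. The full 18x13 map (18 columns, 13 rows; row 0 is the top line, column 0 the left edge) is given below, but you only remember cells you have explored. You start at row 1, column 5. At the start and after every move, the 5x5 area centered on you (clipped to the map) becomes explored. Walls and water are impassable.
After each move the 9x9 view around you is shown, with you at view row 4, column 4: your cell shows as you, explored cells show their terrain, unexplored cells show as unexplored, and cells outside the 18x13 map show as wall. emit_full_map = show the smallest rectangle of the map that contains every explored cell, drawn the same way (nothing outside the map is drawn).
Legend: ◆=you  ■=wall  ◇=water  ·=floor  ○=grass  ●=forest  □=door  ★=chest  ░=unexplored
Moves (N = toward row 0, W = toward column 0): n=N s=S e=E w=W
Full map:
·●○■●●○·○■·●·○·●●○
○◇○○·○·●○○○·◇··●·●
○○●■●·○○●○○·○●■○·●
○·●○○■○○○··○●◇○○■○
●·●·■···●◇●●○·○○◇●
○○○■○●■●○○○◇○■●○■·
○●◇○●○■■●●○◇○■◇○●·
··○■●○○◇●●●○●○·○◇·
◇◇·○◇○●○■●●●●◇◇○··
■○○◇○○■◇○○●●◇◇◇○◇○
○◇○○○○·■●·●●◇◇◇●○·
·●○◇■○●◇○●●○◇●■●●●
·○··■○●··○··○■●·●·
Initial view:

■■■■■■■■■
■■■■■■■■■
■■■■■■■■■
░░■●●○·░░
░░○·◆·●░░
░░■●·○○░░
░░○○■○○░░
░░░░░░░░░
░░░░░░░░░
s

■■■■■■■■■
■■■■■■■■■
░░■●●○·░░
░░○·○·●░░
░░■●◆○○░░
░░○○■○○░░
░░·■···░░
░░░░░░░░░
░░░░░░░░░

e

■■■■■■■■■
■■■■■■■■■
░■●●○·○░░
░○·○·●○░░
░■●·◆○●░░
░○○■○○○░░
░·■···●░░
░░░░░░░░░
░░░░░░░░░

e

■■■■■■■■■
■■■■■■■■■
■●●○·○■░░
○·○·●○○░░
■●·○◆●○░░
○○■○○○·░░
·■···●◇░░
░░░░░░░░░
░░░░░░░░░

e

■■■■■■■■■
■■■■■■■■■
●●○·○■·░░
·○·●○○○░░
●·○○◆○○░░
○■○○○··░░
■···●◇●░░
░░░░░░░░░
░░░░░░░░░

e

■■■■■■■■■
■■■■■■■■■
●○·○■·●░░
○·●○○○·░░
·○○●◆○·░░
■○○○··○░░
···●◇●●░░
░░░░░░░░░
░░░░░░░░░

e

■■■■■■■■■
■■■■■■■■■
○·○■·●·░░
·●○○○·◇░░
○○●○◆·○░░
○○○··○●░░
··●◇●●○░░
░░░░░░░░░
░░░░░░░░░

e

■■■■■■■■■
■■■■■■■■■
·○■·●·○░░
●○○○·◇·░░
○●○○◆○●░░
○○··○●◇░░
·●◇●●○·░░
░░░░░░░░░
░░░░░░░░░

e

■■■■■■■■■
■■■■■■■■■
○■·●·○·░░
○○○·◇··░░
●○○·◆●■░░
○··○●◇○░░
●◇●●○·○░░
░░░░░░░░░
░░░░░░░░░

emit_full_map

■●●○·○■·●·○·
○·○·●○○○·◇··
■●·○○●○○·◆●■
○○■○○○··○●◇○
·■···●◇●●○·○

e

■■■■■■■■■
■■■■■■■■■
■·●·○·●░░
○○·◇··●░░
○○·○◆■○░░
··○●◇○○░░
◇●●○·○○░░
░░░░░░░░░
░░░░░░░░░

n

■■■■■■■■■
■■■■■■■■■
■■■■■■■■■
■·●·○·●░░
○○·◇◆·●░░
○○·○●■○░░
··○●◇○○░░
◇●●○·○○░░
░░░░░░░░░

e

■■■■■■■■■
■■■■■■■■■
■■■■■■■■■
·●·○·●●░■
○·◇·◆●·░■
○·○●■○·░■
·○●◇○○■░■
●●○·○○░░■
░░░░░░░░■

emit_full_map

■●●○·○■·●·○·●●
○·○·●○○○·◇·◆●·
■●·○○●○○·○●■○·
○○■○○○··○●◇○○■
·■···●◇●●○·○○░


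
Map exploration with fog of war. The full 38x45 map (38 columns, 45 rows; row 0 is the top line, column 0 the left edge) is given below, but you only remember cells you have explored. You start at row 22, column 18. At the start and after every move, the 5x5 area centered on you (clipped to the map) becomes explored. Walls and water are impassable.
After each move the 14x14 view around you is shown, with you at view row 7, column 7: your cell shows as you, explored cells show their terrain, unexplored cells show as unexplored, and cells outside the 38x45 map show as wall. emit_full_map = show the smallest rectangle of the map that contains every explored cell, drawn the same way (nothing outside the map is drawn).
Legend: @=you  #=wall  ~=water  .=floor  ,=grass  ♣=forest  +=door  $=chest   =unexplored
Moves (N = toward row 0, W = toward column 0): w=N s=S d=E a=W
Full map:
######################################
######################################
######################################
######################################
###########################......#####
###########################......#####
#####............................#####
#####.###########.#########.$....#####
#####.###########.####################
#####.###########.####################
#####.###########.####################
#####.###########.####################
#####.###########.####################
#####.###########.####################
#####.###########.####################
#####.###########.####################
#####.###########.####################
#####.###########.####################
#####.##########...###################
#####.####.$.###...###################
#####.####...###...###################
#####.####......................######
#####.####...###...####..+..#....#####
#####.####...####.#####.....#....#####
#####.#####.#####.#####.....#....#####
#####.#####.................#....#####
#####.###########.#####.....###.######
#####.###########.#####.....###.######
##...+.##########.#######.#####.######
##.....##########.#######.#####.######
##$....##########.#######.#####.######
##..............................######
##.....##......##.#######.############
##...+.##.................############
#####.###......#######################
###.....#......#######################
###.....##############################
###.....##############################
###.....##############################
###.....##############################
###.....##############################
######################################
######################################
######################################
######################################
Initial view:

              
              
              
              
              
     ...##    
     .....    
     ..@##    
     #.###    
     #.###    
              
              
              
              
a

              
              
              
              
              
     #...##   
     ......   
     #.@.##   
     ##.###   
     ##.###   
              
              
              
              

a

              
              
              
              
              
     ##...##  
     .......  
     ##@..##  
     ###.###  
     ###.###  
              
              
              
              

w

              
              
              
              
              
     ##...    
     ##...##  
     ..@....  
     ##...##  
     ###.###  
     ###.###  
              
              
              

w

              
              
              
              
              
     ##...    
     ##...    
     ##@..##  
     .......  
     ##...##  
     ###.###  
     ###.###  
              
              

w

              
              
              
              
              
     ###.#    
     ##...    
     ##@..    
     ##...##  
     .......  
     ##...##  
     ###.###  
     ###.###  
              

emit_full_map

###.#  
##...  
##@..  
##...##
.......
##...##
###.###
###.###

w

              
              
              
              
              
     ###.#    
     ###.#    
     ##@..    
     ##...    
     ##...##  
     .......  
     ##...##  
     ###.###  
     ###.###  

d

              
              
              
              
              
    ###.##    
    ###.##    
    ##.@.#    
    ##...#    
    ##...##   
    .......   
    ##...##   
    ###.###   
    ###.###   

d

              
              
              
              
              
   ###.###    
   ###.###    
   ##..@##    
   ##...##    
   ##...##    
   .......    
   ##...##    
   ###.###    
   ###.###    

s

              
              
              
              
   ###.###    
   ###.###    
   ##...##    
   ##..@##    
   ##...##    
   .......    
   ##...##    
   ###.###    
   ###.###    
              

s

              
              
              
   ###.###    
   ###.###    
   ##...##    
   ##...##    
   ##..@##    
   .......    
   ##...##    
   ###.###    
   ###.###    
              
              

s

              
              
   ###.###    
   ###.###    
   ##...##    
   ##...##    
   ##...##    
   ....@..    
   ##...##    
   ###.###    
   ###.###    
              
              
              

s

              
   ###.###    
   ###.###    
   ##...##    
   ##...##    
   ##...##    
   .......    
   ##..@##    
   ###.###    
   ###.###    
              
              
              
              

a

              
    ###.###   
    ###.###   
    ##...##   
    ##...##   
    ##...##   
    .......   
    ##.@.##   
    ###.###   
    ###.###   
              
              
              
              

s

    ###.###   
    ###.###   
    ##...##   
    ##...##   
    ##...##   
    .......   
    ##...##   
    ###@###   
    ###.###   
     .....    
              
              
              
              

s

    ###.###   
    ##...##   
    ##...##   
    ##...##   
    .......   
    ##...##   
    ###.###   
    ###@###   
     .....    
     ##.##    
              
              
              
              

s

    ##...##   
    ##...##   
    ##...##   
    .......   
    ##...##   
    ###.###   
    ###.###   
     ..@..    
     ##.##    
     ##.##    
              
              
              
              

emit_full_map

###.###
###.###
##...##
##...##
##...##
.......
##...##
###.###
###.###
 ..@.. 
 ##.## 
 ##.## 


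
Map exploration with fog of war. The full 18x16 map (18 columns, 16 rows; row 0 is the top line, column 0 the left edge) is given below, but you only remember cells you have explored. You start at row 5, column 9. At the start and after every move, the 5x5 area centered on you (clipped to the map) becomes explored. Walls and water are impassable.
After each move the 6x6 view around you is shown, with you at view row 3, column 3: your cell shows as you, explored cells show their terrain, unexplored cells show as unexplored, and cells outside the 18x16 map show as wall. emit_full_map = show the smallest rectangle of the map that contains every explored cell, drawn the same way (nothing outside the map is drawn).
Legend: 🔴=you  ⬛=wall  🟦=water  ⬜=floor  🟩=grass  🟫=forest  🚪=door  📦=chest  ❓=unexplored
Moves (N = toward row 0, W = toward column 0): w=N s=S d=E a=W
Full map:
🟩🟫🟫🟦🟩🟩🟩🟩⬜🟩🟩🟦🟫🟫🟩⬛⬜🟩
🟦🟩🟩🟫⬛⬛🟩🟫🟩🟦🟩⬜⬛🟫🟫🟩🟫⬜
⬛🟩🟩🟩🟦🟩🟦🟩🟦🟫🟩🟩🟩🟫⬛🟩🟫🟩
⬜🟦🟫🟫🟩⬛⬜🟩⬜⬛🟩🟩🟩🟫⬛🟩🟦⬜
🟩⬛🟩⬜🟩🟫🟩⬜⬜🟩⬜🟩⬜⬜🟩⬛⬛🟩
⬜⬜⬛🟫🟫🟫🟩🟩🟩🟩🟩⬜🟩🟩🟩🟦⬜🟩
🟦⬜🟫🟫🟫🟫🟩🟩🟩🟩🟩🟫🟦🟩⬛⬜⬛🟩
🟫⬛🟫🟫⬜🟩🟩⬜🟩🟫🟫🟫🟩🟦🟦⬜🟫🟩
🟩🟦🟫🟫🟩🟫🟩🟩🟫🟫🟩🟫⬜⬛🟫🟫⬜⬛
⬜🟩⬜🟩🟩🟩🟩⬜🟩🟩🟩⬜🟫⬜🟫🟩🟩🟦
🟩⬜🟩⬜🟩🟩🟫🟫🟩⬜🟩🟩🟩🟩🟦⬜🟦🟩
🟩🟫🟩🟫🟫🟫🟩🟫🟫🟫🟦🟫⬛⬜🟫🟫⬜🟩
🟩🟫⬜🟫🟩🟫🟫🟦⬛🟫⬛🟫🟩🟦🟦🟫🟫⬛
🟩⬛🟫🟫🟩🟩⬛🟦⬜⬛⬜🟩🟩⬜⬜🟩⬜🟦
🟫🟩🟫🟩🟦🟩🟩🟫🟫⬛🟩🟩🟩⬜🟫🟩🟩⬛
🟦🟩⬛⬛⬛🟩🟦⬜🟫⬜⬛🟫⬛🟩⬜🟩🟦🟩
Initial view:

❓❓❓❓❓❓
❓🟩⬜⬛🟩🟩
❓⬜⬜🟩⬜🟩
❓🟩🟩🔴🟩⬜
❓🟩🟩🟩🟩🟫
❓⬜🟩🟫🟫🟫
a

❓❓❓❓❓❓
❓⬜🟩⬜⬛🟩
❓🟩⬜⬜🟩⬜
❓🟩🟩🔴🟩🟩
❓🟩🟩🟩🟩🟩
❓🟩⬜🟩🟫🟫

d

❓❓❓❓❓❓
⬜🟩⬜⬛🟩🟩
🟩⬜⬜🟩⬜🟩
🟩🟩🟩🔴🟩⬜
🟩🟩🟩🟩🟩🟫
🟩⬜🟩🟫🟫🟫

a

❓❓❓❓❓❓
❓⬜🟩⬜⬛🟩
❓🟩⬜⬜🟩⬜
❓🟩🟩🔴🟩🟩
❓🟩🟩🟩🟩🟩
❓🟩⬜🟩🟫🟫

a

❓❓❓❓❓❓
❓⬛⬜🟩⬜⬛
❓🟫🟩⬜⬜🟩
❓🟫🟩🔴🟩🟩
❓🟫🟩🟩🟩🟩
❓🟩🟩⬜🟩🟫

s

❓⬛⬜🟩⬜⬛
❓🟫🟩⬜⬜🟩
❓🟫🟩🟩🟩🟩
❓🟫🟩🔴🟩🟩
❓🟩🟩⬜🟩🟫
❓🟫🟩🟩🟫🟫

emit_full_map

⬛⬜🟩⬜⬛🟩🟩
🟫🟩⬜⬜🟩⬜🟩
🟫🟩🟩🟩🟩🟩⬜
🟫🟩🔴🟩🟩🟩🟫
🟩🟩⬜🟩🟫🟫🟫
🟫🟩🟩🟫🟫❓❓

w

❓❓❓❓❓❓
❓⬛⬜🟩⬜⬛
❓🟫🟩⬜⬜🟩
❓🟫🟩🔴🟩🟩
❓🟫🟩🟩🟩🟩
❓🟩🟩⬜🟩🟫

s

❓⬛⬜🟩⬜⬛
❓🟫🟩⬜⬜🟩
❓🟫🟩🟩🟩🟩
❓🟫🟩🔴🟩🟩
❓🟩🟩⬜🟩🟫
❓🟫🟩🟩🟫🟫

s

❓🟫🟩⬜⬜🟩
❓🟫🟩🟩🟩🟩
❓🟫🟩🟩🟩🟩
❓🟩🟩🔴🟩🟫
❓🟫🟩🟩🟫🟫
❓🟩🟩⬜🟩🟩

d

🟫🟩⬜⬜🟩⬜
🟫🟩🟩🟩🟩🟩
🟫🟩🟩🟩🟩🟩
🟩🟩⬜🔴🟫🟫
🟫🟩🟩🟫🟫🟩
🟩🟩⬜🟩🟩🟩

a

❓🟫🟩⬜⬜🟩
❓🟫🟩🟩🟩🟩
❓🟫🟩🟩🟩🟩
❓🟩🟩🔴🟩🟫
❓🟫🟩🟩🟫🟫
❓🟩🟩⬜🟩🟩

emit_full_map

⬛⬜🟩⬜⬛🟩🟩
🟫🟩⬜⬜🟩⬜🟩
🟫🟩🟩🟩🟩🟩⬜
🟫🟩🟩🟩🟩🟩🟫
🟩🟩🔴🟩🟫🟫🟫
🟫🟩🟩🟫🟫🟩❓
🟩🟩⬜🟩🟩🟩❓

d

🟫🟩⬜⬜🟩⬜
🟫🟩🟩🟩🟩🟩
🟫🟩🟩🟩🟩🟩
🟩🟩⬜🔴🟫🟫
🟫🟩🟩🟫🟫🟩
🟩🟩⬜🟩🟩🟩


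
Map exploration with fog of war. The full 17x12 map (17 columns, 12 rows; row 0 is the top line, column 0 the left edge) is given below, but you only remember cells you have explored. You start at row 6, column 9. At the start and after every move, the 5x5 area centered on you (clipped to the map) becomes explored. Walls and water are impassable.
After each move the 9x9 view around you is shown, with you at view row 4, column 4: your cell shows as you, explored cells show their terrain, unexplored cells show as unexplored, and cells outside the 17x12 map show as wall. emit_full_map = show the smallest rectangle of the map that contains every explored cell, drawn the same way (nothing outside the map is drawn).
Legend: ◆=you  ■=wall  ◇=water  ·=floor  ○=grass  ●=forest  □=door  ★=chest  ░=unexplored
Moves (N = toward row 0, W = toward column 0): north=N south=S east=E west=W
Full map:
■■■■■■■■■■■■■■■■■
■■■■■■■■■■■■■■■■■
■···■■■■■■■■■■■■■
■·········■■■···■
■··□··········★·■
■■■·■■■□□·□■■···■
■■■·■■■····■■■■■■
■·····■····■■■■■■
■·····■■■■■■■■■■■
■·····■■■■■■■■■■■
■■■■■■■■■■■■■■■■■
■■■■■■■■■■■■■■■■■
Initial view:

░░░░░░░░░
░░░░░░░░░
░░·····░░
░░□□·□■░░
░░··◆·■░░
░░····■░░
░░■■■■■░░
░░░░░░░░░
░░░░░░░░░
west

░░░░░░░░░
░░░░░░░░░
░░······░
░░■□□·□■░
░░■·◆··■░
░░■····■░
░░■■■■■■░
░░░░░░░░░
░░░░░░░░░

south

░░░░░░░░░
░░······░
░░■□□·□■░
░░■····■░
░░■·◆··■░
░░■■■■■■░
░░■■■■■░░
░░░░░░░░░
░░░░░░░░░

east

░░░░░░░░░
░······░░
░■□□·□■░░
░■····■░░
░■··◆·■░░
░■■■■■■░░
░■■■■■■░░
░░░░░░░░░
░░░░░░░░░

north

░░░░░░░░░
░░░░░░░░░
░······░░
░■□□·□■░░
░■··◆·■░░
░■····■░░
░■■■■■■░░
░■■■■■■░░
░░░░░░░░░

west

░░░░░░░░░
░░░░░░░░░
░░······░
░░■□□·□■░
░░■·◆··■░
░░■····■░
░░■■■■■■░
░░■■■■■■░
░░░░░░░░░

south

░░░░░░░░░
░░······░
░░■□□·□■░
░░■····■░
░░■·◆··■░
░░■■■■■■░
░░■■■■■■░
░░░░░░░░░
░░░░░░░░░

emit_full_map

······
■□□·□■
■····■
■·◆··■
■■■■■■
■■■■■■

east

░░░░░░░░░
░······░░
░■□□·□■░░
░■····■░░
░■··◆·■░░
░■■■■■■░░
░■■■■■■░░
░░░░░░░░░
░░░░░░░░░

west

░░░░░░░░░
░░······░
░░■□□·□■░
░░■····■░
░░■·◆··■░
░░■■■■■■░
░░■■■■■■░
░░░░░░░░░
░░░░░░░░░

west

░░░░░░░░░
░░░······
░░■■□□·□■
░░■■····■
░░·■◆···■
░░·■■■■■■
░░·■■■■■■
░░░░░░░░░
░░░░░░░░░

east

░░░░░░░░░
░░······░
░■■□□·□■░
░■■····■░
░·■·◆··■░
░·■■■■■■░
░·■■■■■■░
░░░░░░░░░
░░░░░░░░░

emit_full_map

░······
■■□□·□■
■■····■
·■·◆··■
·■■■■■■
·■■■■■■
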